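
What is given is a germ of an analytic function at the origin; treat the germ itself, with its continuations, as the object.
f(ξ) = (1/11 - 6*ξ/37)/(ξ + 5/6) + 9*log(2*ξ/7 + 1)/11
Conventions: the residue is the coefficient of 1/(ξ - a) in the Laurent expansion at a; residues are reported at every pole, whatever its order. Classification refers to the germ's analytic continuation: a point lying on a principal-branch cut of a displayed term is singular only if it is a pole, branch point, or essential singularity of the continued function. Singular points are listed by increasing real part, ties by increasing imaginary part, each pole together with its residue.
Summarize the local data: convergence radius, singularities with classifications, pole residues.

Radius of convergence at 0: 5/6.
At -7/2: a logarithmic branch point.
At -5/6: a pole of order 1; residue 92/407.

Denominator factor (ξ + 5/6): pole of order 1 at -5/6, modulus 5/6.
Branch term (9/11)*log(1 - ξ/(-7/2)): its argument vanishes at ξ = -7/2, a logarithmic branch point, modulus 7/2.
The radius of convergence is the smallest modulus among the singular points: 5/6.
The branch term is analytic at -5/6 and contributes nothing to the residue; only the rational part matters.
At the order-1 pole -5/6 set g(ξ) = (ξ - (-5/6))*(rational part) = 1/11 - 6*ξ/37.
Simple pole: residue = g(a) at a = -5/6, which is 92/407.
List the singular points by increasing real part (a conjugate pair: the negative imaginary part first).


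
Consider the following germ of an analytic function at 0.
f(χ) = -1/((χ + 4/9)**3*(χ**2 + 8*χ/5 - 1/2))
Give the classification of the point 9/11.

The point is a regular point.

Denominator factors: χ + 4/9 = 125/99 at χ = 9/11; χ**2 + 8*χ/5 - 1/2 = 1789/1210 at χ = 9/11 — none vanishes.
So the germ continues analytically to 9/11.


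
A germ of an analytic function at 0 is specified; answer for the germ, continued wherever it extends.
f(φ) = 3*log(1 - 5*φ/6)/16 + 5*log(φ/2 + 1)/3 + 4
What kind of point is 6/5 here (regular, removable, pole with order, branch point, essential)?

The term (3/16)*log(1 - φ/(6/5)) has argument 1 - 6/5/(6/5) = 0 at 6/5: a logarithmic (infinitely-sheeted) branch point; the remaining terms are analytic or single-valued there.

The point is a logarithmic branch point.


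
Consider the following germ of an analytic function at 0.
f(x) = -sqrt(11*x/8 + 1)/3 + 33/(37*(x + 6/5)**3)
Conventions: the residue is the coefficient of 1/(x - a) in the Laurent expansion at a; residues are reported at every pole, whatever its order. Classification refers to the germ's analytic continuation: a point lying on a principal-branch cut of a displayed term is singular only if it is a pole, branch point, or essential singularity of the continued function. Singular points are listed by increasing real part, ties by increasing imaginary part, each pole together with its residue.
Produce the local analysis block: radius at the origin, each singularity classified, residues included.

Radius of convergence at 0: 8/11.
At -6/5: a pole of order 3; residue 0.
At -8/11: an algebraic (square-root) branch point.

Denominator factor (x + 6/5)^3: pole of order 3 at -6/5, modulus 6/5.
Branch term (-1/3)*sqrt(1 - x/(-8/11)): its argument vanishes at x = -8/11, a square-root branch point, modulus 8/11.
The radius of convergence is the smallest modulus among the singular points: 8/11.
The branch term is analytic at -6/5 and contributes nothing to the residue; only the rational part matters.
At the order-3 pole -6/5 set g(x) = (x - (-6/5))^3*(rational part) = 33/37.
Order-3 pole: residue = g''(a)/2; g''(-6/5) = 0, so the residue is 0.
List the singular points by increasing real part (a conjugate pair: the negative imaginary part first).


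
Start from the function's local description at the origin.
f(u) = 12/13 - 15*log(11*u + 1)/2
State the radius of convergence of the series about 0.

Branch term (-15/2)*log(1 - u/(-1/11)): its argument vanishes at u = -1/11, a logarithmic branch point, modulus 1/11.
The radius of convergence is the smallest modulus among the singular points: 1/11.

The radius of convergence is 1/11.


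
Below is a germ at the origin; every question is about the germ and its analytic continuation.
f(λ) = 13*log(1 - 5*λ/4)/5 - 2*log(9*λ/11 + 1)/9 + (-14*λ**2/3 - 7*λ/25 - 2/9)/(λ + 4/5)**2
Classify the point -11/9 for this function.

The term (-2/9)*log(1 - λ/(-11/9)) has argument 1 - -11/9/(-11/9) = 0 at -11/9: a logarithmic (infinitely-sheeted) branch point; the remaining terms are analytic or single-valued there.

The point is a logarithmic branch point.


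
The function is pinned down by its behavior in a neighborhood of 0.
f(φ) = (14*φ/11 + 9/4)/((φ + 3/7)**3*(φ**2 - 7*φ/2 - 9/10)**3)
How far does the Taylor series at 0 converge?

Denominator factor (φ + 3/7)^3: pole of order 3 at -3/7, modulus 3/7.
Denominator factor (φ**2 - 7*φ/2 - 9/10)^3: discriminant 317/20, real irrational roots 7/4 + (1/20)*sqrt(1585) and 7/4 - (1/20)*sqrt(1585); poles of order 3, moduli 7/4 + (1/20)*sqrt(1585) and -7/4 + (1/20)*sqrt(1585).
The radius of convergence is the smallest modulus among the singular points: -7/4 + (1/20)*sqrt(1585).

The radius of convergence is -7/4 + (1/20)*sqrt(1585).


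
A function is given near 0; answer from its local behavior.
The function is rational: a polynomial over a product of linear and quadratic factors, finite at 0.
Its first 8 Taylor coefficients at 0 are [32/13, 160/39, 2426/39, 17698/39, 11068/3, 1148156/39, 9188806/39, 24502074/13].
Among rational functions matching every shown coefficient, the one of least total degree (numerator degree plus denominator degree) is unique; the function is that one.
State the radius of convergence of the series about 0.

No rational of total degree below 6 reproduces all 8 coefficients; solving the [2/4] Pade equations on them gives f(j) = (5*j**2/4 + 40*j/39 - 4/13)/((j - 1/8)*(j + 1)**3), whose expansion matches every shown term.
Denominator factor (j - 1/8): pole of order 1 at 1/8, modulus 1/8.
Denominator factor (j + 1)^3: pole of order 3 at -1, modulus 1.
The radius of convergence is the smallest modulus among the singular points: 1/8.

The radius of convergence is 1/8.


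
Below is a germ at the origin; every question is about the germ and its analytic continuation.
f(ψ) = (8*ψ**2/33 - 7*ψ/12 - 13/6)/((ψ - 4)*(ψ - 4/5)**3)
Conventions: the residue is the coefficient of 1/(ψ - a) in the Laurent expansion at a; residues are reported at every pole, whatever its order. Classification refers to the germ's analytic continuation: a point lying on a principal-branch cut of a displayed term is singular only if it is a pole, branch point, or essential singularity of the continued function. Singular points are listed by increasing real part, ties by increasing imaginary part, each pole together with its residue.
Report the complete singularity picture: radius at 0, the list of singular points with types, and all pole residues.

Denominator factor (ψ - 4): pole of order 1 at 4, modulus 4.
Denominator factor (ψ - 4/5)^3: pole of order 3 at 4/5, modulus 4/5.
The radius of convergence is the smallest modulus among the singular points: 4/5.
At the order-3 pole 4/5 set g(ψ) = (ψ - (4/5))^3*f(ψ) = (8*ψ**2/33 - 7*ψ/12 - 13/6)/(ψ - 4).
Order-3 pole: residue = g''(a)/2; g''(4/5) = 5125/135168, so the residue is 5125/270336.
At the order-1 pole 4 set g(ψ) = (ψ - (4))*f(ψ) = (8*ψ**2/33 - 7*ψ/12 - 13/6)/(ψ - 4/5)**3.
Simple pole: residue = g(a) at a = 4, which is -5125/270336.
List the singular points by increasing real part (a conjugate pair: the negative imaginary part first).

Radius of convergence at 0: 4/5.
At 4/5: a pole of order 3; residue 5125/270336.
At 4: a pole of order 1; residue -5125/270336.


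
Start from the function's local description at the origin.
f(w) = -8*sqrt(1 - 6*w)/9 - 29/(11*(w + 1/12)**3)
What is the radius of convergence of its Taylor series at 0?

Denominator factor (w + 1/12)^3: pole of order 3 at -1/12, modulus 1/12.
Branch term (-8/9)*sqrt(1 - w/(1/6)): its argument vanishes at w = 1/6, a square-root branch point, modulus 1/6.
The radius of convergence is the smallest modulus among the singular points: 1/12.

The radius of convergence is 1/12.


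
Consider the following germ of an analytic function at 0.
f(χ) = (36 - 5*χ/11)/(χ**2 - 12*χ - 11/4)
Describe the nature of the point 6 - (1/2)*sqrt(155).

The denominator factor χ**2 - 12*χ - 11/4 vanishes at 6 - (1/2)*sqrt(155) and appears to the power 1; the numerator there equals 366/11 + (5/22)*sqrt(155), nonzero, and no other factor vanishes.
Hence a pole whose order is the multiplicity, 1.

The point is a pole of order 1.


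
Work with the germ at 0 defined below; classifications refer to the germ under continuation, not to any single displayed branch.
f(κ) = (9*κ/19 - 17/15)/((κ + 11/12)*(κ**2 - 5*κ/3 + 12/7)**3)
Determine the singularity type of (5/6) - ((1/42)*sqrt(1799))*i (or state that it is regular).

The point is a pole of order 3.

The denominator factor κ**2 - 5*κ/3 + 12/7 vanishes at (5/6) - ((1/42)*sqrt(1799))*i and appears to the power 3; the numerator there equals (-421/570) - ((3/266)*sqrt(1799))*i, nonzero, and no other factor vanishes.
Hence a pole whose order is the multiplicity, 3.


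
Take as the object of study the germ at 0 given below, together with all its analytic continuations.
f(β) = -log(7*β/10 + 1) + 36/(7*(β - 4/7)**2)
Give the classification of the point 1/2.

The point is a regular point.

Denominator factors: β - 4/7 = -1/14 at β = 1/2 — none vanishes.
Branch term log(1 - β/(-10/7)): argument at 1/2 is 27/20, nonzero, so 1/2 is not its branch point (a point on a principal cut is still regular for the continued germ).
So the germ continues analytically to 1/2.


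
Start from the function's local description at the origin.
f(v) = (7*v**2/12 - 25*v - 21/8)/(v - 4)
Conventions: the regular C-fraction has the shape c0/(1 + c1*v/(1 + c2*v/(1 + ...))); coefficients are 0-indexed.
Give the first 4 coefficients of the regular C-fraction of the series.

The regular C-fraction coefficients are [21/32, -821/84, 54864/5747, 109711/202695048].

Taylor coefficients (expand at 0): a_0 = 21/32, a_1 = 821/128, a_2 = 2239/1536, a_3 = 2239/6144.
c0 = a_0 = 21/32. Peel one level at a time: if S = 1 + c*v/S' with S'(0) = 1, then c is the v-coefficient of S and S' = c*v/(S - 1).
S_1 = c0/f = 1 + (-821/84)*v + (4572/49)*v^2 + ...; c1 = -821/84.
S_2 = c1*v/(S_1 - 1) = 1 + (54864/5747)*v + (-31346/6066369)*v^2 + ...; c2 = 54864/5747.
S_3 = c2*v/(S_2 - 1) = 1 + (109711/202695048)*v + ...; c3 = 109711/202695048.


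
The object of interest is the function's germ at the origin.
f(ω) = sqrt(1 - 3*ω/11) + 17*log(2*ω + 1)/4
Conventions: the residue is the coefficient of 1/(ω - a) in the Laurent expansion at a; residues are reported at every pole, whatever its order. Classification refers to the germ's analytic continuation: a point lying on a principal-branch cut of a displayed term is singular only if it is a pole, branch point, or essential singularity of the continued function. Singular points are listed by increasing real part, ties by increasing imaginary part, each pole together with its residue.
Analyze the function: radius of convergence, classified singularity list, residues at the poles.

Radius of convergence at 0: 1/2.
At -1/2: a logarithmic branch point.
At 11/3: an algebraic (square-root) branch point.

Branch term (1)*sqrt(1 - ω/(11/3)): its argument vanishes at ω = 11/3, a square-root branch point, modulus 11/3.
Branch term (17/4)*log(1 - ω/(-1/2)): its argument vanishes at ω = -1/2, a logarithmic branch point, modulus 1/2.
The radius of convergence is the smallest modulus among the singular points: 1/2.
List the singular points by increasing real part (a conjugate pair: the negative imaginary part first).


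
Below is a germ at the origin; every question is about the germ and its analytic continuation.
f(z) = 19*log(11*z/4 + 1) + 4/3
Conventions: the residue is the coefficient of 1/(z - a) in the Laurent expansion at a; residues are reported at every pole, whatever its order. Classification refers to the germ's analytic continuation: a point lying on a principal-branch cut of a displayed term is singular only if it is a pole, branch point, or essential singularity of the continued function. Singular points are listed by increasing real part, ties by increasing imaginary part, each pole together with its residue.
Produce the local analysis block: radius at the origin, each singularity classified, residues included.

Branch term (19)*log(1 - z/(-4/11)): its argument vanishes at z = -4/11, a logarithmic branch point, modulus 4/11.
The radius of convergence is the smallest modulus among the singular points: 4/11.

Radius of convergence at 0: 4/11.
At -4/11: a logarithmic branch point.


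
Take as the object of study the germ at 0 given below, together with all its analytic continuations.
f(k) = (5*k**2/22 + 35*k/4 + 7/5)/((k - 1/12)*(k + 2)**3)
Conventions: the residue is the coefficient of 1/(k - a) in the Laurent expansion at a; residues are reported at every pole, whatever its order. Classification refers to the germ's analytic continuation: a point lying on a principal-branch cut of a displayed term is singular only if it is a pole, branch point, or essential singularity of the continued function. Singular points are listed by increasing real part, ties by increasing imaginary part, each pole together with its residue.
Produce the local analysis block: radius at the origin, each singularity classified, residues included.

Radius of convergence at 0: 1/12.
At -2: a pole of order 3; residue -202506/859375.
At 1/12: a pole of order 1; residue 202506/859375.

Denominator factor (k - 1/12): pole of order 1 at 1/12, modulus 1/12.
Denominator factor (k + 2)^3: pole of order 3 at -2, modulus 2.
The radius of convergence is the smallest modulus among the singular points: 1/12.
At the order-3 pole -2 set g(k) = (k - (-2))^3*f(k) = (5*k**2/22 + 35*k/4 + 7/5)/(k - 1/12).
Order-3 pole: residue = g''(a)/2; g''(-2) = -405012/859375, so the residue is -202506/859375.
At the order-1 pole 1/12 set g(k) = (k - (1/12))*f(k) = (5*k**2/22 + 35*k/4 + 7/5)/(k + 2)**3.
Simple pole: residue = g(a) at a = 1/12, which is 202506/859375.
List the singular points by increasing real part (a conjugate pair: the negative imaginary part first).


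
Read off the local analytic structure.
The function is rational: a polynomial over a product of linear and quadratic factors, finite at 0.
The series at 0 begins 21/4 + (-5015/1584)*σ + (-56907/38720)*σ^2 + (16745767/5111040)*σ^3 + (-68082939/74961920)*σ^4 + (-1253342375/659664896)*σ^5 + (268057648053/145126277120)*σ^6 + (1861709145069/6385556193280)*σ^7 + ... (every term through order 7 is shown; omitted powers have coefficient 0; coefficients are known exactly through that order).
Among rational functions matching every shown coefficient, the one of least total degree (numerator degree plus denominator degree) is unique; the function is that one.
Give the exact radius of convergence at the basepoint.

No rational of total degree below 4 reproduces all 8 coefficients; solving the [2/2] Pade equations on them gives f(σ) = (7*σ**2/10 + 2*σ/27 + 7)/(σ**2 + 9*σ/11 + 4/3), whose expansion matches every shown term.
Denominator factor (σ**2 + 9*σ/11 + 4/3): discriminant -1693/363, complex-conjugate roots (-9/22) + ((1/66)*sqrt(5079))*i and (-9/22) - ((1/66)*sqrt(5079))*i; poles of order 1, moduli (2/3)*sqrt(3) and (2/3)*sqrt(3).
The radius of convergence is the smallest modulus among the singular points: (2/3)*sqrt(3).

The radius of convergence is (2/3)*sqrt(3).


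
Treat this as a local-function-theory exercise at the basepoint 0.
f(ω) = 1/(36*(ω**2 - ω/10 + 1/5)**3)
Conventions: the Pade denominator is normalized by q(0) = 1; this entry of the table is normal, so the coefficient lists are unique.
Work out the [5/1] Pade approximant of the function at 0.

The Pade approximant has numerator coefficients [125/36, 9816875/779112, -9294125/259704, -103681625/519408, 1130444375/6232896, 8363113375/4155264]; denominator coefficients [1, 23036/10821].

Taylor coefficients needed (expand at 0): a_0 = 125/36, a_1 = 125/24, a_2 = -375/8, a_3 = -14375/144, a_4 = 75625/192, a_5 = 450875/384, a_6 = -719875/288.
Write the denominator as Q(ω) = 1 + q1*ω. Requiring Q*f - P = O(ω^7) with deg P <= 5 kills the coefficients of ω^6..ω^6 in Q*f:
  ω^6: a_6 + q1*a_5 = 0, i.e. -719875/288 + (450875/384)*q1 = 0.
Solving this linear system: q1 = 23036/10821.
The numerator is Q*f truncated at degree 5: P0 = a_0 = 125/36; P1 = a_1 + q1*a_0 = 9816875/779112; P2 = a_2 + q1*a_1 = -9294125/259704; P3 = a_3 + q1*a_2 = -103681625/519408; P4 = a_4 + q1*a_3 = 1130444375/6232896; P5 = a_5 + q1*a_4 = 8363113375/4155264.


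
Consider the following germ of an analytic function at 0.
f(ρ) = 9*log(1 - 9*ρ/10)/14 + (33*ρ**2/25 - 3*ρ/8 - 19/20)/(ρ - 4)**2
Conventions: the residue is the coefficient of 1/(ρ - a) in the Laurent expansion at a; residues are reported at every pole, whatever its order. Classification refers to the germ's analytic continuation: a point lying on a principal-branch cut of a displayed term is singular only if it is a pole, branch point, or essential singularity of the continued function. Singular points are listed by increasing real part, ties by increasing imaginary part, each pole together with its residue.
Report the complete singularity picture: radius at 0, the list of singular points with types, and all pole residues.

Denominator factor (ρ - 4)^2: pole of order 2 at 4, modulus 4.
Branch term (9/14)*log(1 - ρ/(10/9)): its argument vanishes at ρ = 10/9, a logarithmic branch point, modulus 10/9.
The radius of convergence is the smallest modulus among the singular points: 10/9.
The branch term is analytic at 4 and contributes nothing to the residue; only the rational part matters.
At the order-2 pole 4 set g(ρ) = (ρ - (4))^2*(rational part) = 33*ρ**2/25 - 3*ρ/8 - 19/20.
Order-2 pole: residue = g'(a); g'(4) = 2037/200, so the residue is 2037/200.
List the singular points by increasing real part (a conjugate pair: the negative imaginary part first).

Radius of convergence at 0: 10/9.
At 10/9: a logarithmic branch point.
At 4: a pole of order 2; residue 2037/200.


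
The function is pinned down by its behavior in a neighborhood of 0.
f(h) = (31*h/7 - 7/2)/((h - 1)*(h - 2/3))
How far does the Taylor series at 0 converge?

Denominator factor (h - 1): pole of order 1 at 1, modulus 1.
Denominator factor (h - 2/3): pole of order 1 at 2/3, modulus 2/3.
The radius of convergence is the smallest modulus among the singular points: 2/3.

The radius of convergence is 2/3.


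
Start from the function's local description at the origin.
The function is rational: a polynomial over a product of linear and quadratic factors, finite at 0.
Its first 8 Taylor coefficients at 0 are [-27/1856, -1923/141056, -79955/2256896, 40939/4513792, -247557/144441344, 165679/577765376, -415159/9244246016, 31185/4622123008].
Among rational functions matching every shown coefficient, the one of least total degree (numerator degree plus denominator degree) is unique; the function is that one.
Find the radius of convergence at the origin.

The radius of convergence is 8.

No rational of total degree below 4 reproduces all 8 coefficients; solving the [2/2] Pade equations on them gives f(j) = (-5*j**2/2 - 21*j/19 - 27/29)/(j + 8)**2, whose expansion matches every shown term.
Denominator factor (j + 8)^2: pole of order 2 at -8, modulus 8.
The radius of convergence is the smallest modulus among the singular points: 8.


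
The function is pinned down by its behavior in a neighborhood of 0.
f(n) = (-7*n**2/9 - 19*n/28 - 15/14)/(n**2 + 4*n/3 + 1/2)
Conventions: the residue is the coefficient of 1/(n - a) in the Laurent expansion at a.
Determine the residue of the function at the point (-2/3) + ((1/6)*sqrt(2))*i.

The residue is (271/1512) + ((1045/756)*sqrt(2))*i.

The factor n**2 + 4*n/3 + 1/2 splits as (n - a)(n - a') with a = (-2/3) + ((1/6)*sqrt(2))*i, a' = (-2/3) - ((1/6)*sqrt(2))*i. At the order-1 pole a set g(n) = (n - a)*f(n) = [-7*n**2/9 - 19*n/28 - 15/14] / (n - a').
Simple pole: residue = g(a) at a = (-2/3) + ((1/6)*sqrt(2))*i, which is (271/1512) + ((1045/756)*sqrt(2))*i.


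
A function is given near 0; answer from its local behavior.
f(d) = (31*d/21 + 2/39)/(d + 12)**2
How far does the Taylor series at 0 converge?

The radius of convergence is 12.

Denominator factor (d + 12)^2: pole of order 2 at -12, modulus 12.
The radius of convergence is the smallest modulus among the singular points: 12.


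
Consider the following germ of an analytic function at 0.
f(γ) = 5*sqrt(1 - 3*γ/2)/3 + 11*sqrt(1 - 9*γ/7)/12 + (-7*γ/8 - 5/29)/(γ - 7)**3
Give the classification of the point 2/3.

The point is an algebraic (square-root) branch point.

The term (5/3)*sqrt(1 - γ/(2/3)) has argument 1 - 2/3/(2/3) = 0 at 2/3: a square-root (algebraic, two-sheeted) branch point; the remaining terms are analytic or single-valued there.


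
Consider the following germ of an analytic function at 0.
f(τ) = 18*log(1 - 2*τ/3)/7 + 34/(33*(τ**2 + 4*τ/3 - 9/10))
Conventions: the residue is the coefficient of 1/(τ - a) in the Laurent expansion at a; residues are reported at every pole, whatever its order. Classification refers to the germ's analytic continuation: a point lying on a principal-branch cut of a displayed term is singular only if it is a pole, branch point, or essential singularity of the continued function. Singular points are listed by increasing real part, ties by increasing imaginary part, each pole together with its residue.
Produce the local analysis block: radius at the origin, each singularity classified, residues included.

Radius of convergence at 0: -2/3 + (11/30)*sqrt(10).
At -2/3 - (11/30)*sqrt(10): a pole of order 1; residue -(17/121)*sqrt(10).
At -2/3 + (11/30)*sqrt(10): a pole of order 1; residue (17/121)*sqrt(10).
At 3/2: a logarithmic branch point.

Denominator factor (τ**2 + 4*τ/3 - 9/10): discriminant 242/45, real irrational roots -2/3 + (11/30)*sqrt(10) and -2/3 - (11/30)*sqrt(10); poles of order 1, moduli -2/3 + (11/30)*sqrt(10) and 2/3 + (11/30)*sqrt(10).
Branch term (18/7)*log(1 - τ/(3/2)): its argument vanishes at τ = 3/2, a logarithmic branch point, modulus 3/2.
The radius of convergence is the smallest modulus among the singular points: -2/3 + (11/30)*sqrt(10).
The branch term is analytic at -2/3 - (11/30)*sqrt(10) and contributes nothing to the residue; only the rational part matters.
The factor τ**2 + 4*τ/3 - 9/10 splits as (τ - a)(τ - a') with a = -2/3 - (11/30)*sqrt(10), a' = -2/3 + (11/30)*sqrt(10). At the order-1 pole a set g(τ) = (τ - a)*(rational part) = [34/33] / (τ - a').
Simple pole: residue = g(a) at a = -2/3 - (11/30)*sqrt(10), which is -(17/121)*sqrt(10).
The branch term is analytic at -2/3 + (11/30)*sqrt(10) and contributes nothing to the residue; only the rational part matters.
The factor τ**2 + 4*τ/3 - 9/10 splits as (τ - a)(τ - a') with a = -2/3 + (11/30)*sqrt(10), a' = -2/3 - (11/30)*sqrt(10). At the order-1 pole a set g(τ) = (τ - a)*(rational part) = [34/33] / (τ - a').
Simple pole: residue = g(a) at a = -2/3 + (11/30)*sqrt(10), which is (17/121)*sqrt(10).
List the singular points by increasing real part (a conjugate pair: the negative imaginary part first).


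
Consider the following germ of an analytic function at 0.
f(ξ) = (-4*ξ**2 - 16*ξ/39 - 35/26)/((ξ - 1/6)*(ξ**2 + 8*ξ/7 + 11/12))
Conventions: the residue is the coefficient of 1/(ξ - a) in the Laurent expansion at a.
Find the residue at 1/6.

The residue is -2499/1859.

At the order-1 pole 1/6 set g(ξ) = (ξ - (1/6))*f(ξ) = (-4*ξ**2 - 16*ξ/39 - 35/26)/(ξ**2 + 8*ξ/7 + 11/12).
Simple pole: residue = g(a) at a = 1/6, which is -2499/1859.


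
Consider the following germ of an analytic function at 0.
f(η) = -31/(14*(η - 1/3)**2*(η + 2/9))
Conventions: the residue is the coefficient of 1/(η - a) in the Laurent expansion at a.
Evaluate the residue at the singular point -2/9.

At the order-1 pole -2/9 set g(η) = (η - (-2/9))*f(η) = -31/(14*(η - 1/3)**2).
Simple pole: residue = g(a) at a = -2/9, which is -2511/350.

The residue is -2511/350.


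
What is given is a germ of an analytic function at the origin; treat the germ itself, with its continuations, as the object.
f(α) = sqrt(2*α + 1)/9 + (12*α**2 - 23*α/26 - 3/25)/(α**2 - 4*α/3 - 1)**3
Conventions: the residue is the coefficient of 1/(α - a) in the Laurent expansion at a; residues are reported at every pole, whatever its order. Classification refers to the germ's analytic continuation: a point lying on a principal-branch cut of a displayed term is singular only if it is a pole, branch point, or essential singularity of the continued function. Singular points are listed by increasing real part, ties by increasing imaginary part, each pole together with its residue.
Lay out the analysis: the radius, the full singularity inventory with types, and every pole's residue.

Radius of convergence at 0: 1/2.
At 2/3 - (1/3)*sqrt(13): a pole of order 3; residue (17091/714025)*sqrt(13).
At -1/2: an algebraic (square-root) branch point.
At 2/3 + (1/3)*sqrt(13): a pole of order 3; residue -(17091/714025)*sqrt(13).


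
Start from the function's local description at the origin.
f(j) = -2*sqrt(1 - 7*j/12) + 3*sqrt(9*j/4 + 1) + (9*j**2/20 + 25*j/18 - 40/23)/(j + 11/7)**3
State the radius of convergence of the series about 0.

The radius of convergence is 4/9.

Denominator factor (j + 11/7)^3: pole of order 3 at -11/7, modulus 11/7.
Branch term (3)*sqrt(1 - j/(-4/9)): its argument vanishes at j = -4/9, a square-root branch point, modulus 4/9.
Branch term (-2)*sqrt(1 - j/(12/7)): its argument vanishes at j = 12/7, a square-root branch point, modulus 12/7.
The radius of convergence is the smallest modulus among the singular points: 4/9.


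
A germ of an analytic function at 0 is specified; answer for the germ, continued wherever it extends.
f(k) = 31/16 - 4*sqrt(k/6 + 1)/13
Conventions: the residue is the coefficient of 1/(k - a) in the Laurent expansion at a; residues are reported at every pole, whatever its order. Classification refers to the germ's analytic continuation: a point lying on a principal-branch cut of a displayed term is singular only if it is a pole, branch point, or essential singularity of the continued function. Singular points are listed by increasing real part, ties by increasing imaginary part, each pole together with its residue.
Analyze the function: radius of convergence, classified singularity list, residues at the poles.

Branch term (-4/13)*sqrt(1 - k/(-6)): its argument vanishes at k = -6, a square-root branch point, modulus 6.
The radius of convergence is the smallest modulus among the singular points: 6.

Radius of convergence at 0: 6.
At -6: an algebraic (square-root) branch point.


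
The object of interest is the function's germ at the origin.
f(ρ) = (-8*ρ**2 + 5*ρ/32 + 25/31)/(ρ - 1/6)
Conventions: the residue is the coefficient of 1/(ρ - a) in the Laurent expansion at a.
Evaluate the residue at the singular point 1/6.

At the order-1 pole 1/6 set g(ρ) = (ρ - (1/6))*f(ρ) = -8*ρ**2 + 5*ρ/32 + 25/31.
Simple pole: residue = g(a) at a = 1/6, which is 10897/17856.

The residue is 10897/17856.


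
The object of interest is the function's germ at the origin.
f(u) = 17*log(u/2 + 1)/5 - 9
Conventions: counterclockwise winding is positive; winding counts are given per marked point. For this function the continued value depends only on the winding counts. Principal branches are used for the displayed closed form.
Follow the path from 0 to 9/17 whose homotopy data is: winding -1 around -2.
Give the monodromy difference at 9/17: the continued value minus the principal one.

The rational part is single-valued and drops out of the difference; each branch term changes only by its own monodromy.
(17/5)*log(1 - u/(-2)): each positive loop around -2 adds 2*pi*i to the log, so winding -1 contributes (17/5)*(-1)*2*pi*i = -(34/5)*pi*i.
Summing the contributions at u = 9/17 gives -(34/5)*pi*i.

Continued minus principal equals -(34/5)*pi*i.


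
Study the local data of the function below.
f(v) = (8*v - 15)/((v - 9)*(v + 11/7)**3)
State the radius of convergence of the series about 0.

The radius of convergence is 11/7.

Denominator factor (v + 11/7)^3: pole of order 3 at -11/7, modulus 11/7.
Denominator factor (v - 9): pole of order 1 at 9, modulus 9.
The radius of convergence is the smallest modulus among the singular points: 11/7.


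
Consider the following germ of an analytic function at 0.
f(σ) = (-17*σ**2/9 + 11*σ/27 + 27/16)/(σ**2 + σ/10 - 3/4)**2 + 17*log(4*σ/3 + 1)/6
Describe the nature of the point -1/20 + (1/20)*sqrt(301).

The point is a pole of order 2.

The denominator factor σ**2 + σ/10 - 3/4 vanishes at -1/20 + (1/20)*sqrt(301) and appears to the power 2; the numerator there equals 2603/10800 + (161/5400)*sqrt(301), nonzero, and no other factor vanishes.
The branch terms are analytic at this point.
Hence a pole whose order is the multiplicity, 2.


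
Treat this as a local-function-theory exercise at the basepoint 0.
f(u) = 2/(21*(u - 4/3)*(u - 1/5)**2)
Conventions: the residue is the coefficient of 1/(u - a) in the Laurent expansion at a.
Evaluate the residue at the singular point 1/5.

The residue is -150/2023.

At the order-2 pole 1/5 set g(u) = (u - (1/5))^2*f(u) = 2/(21*(u - 4/3)).
Order-2 pole: residue = g'(a); g'(1/5) = -150/2023, so the residue is -150/2023.


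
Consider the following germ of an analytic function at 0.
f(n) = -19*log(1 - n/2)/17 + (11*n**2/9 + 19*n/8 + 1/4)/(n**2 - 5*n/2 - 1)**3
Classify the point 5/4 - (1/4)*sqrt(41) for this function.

The point is a pole of order 3.

The denominator factor n**2 - 5*n/2 - 1 vanishes at 5/4 - (1/4)*sqrt(41) and appears to the power 3; the numerator there equals 793/96 - (391/288)*sqrt(41), nonzero, and no other factor vanishes.
The branch terms are analytic at this point.
Hence a pole whose order is the multiplicity, 3.


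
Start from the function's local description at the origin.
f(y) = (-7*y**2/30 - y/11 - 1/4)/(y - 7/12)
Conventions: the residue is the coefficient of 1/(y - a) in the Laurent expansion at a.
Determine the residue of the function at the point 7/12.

The residue is -18173/47520.

At the order-1 pole 7/12 set g(y) = (y - (7/12))*f(y) = -7*y**2/30 - y/11 - 1/4.
Simple pole: residue = g(a) at a = 7/12, which is -18173/47520.


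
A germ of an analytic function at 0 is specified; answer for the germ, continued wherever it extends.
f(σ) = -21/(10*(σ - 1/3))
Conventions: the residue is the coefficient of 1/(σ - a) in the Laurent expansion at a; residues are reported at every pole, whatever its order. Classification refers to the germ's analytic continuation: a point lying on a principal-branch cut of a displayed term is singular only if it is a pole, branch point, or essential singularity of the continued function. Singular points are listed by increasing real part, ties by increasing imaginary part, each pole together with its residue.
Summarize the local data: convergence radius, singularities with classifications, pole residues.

Denominator factor (σ - 1/3): pole of order 1 at 1/3, modulus 1/3.
The radius of convergence is the smallest modulus among the singular points: 1/3.
At the order-1 pole 1/3 set g(σ) = (σ - (1/3))*f(σ) = -21/10.
Simple pole: residue = g(a) at a = 1/3, which is -21/10.

Radius of convergence at 0: 1/3.
At 1/3: a pole of order 1; residue -21/10.


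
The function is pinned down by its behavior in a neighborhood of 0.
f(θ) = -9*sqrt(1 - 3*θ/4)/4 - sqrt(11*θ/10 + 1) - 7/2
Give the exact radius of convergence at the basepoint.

Branch term (-1)*sqrt(1 - θ/(-10/11)): its argument vanishes at θ = -10/11, a square-root branch point, modulus 10/11.
Branch term (-9/4)*sqrt(1 - θ/(4/3)): its argument vanishes at θ = 4/3, a square-root branch point, modulus 4/3.
The radius of convergence is the smallest modulus among the singular points: 10/11.

The radius of convergence is 10/11.


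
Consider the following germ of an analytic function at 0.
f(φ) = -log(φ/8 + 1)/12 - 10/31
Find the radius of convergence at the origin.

Branch term (-1/12)*log(1 - φ/(-8)): its argument vanishes at φ = -8, a logarithmic branch point, modulus 8.
The radius of convergence is the smallest modulus among the singular points: 8.

The radius of convergence is 8.


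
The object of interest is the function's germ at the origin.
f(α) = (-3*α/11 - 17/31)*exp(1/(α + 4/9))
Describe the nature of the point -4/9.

The point is an essential singularity.

The exponent 1/(α - (-4/9)) has a pole at -4/9, so exp(1/(α - (-4/9))) takes every nonzero value near it: an essential singularity (not a pole of any order).


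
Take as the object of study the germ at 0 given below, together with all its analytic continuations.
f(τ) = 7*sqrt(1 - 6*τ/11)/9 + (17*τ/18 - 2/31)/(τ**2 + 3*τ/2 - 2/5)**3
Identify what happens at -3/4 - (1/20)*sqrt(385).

The point is a pole of order 3.

The denominator factor τ**2 + 3*τ/2 - 2/5 vanishes at -3/4 - (1/20)*sqrt(385) and appears to the power 3; the numerator there equals -575/744 - (17/360)*sqrt(385), nonzero, and no other factor vanishes.
The branch terms are analytic at this point.
Hence a pole whose order is the multiplicity, 3.


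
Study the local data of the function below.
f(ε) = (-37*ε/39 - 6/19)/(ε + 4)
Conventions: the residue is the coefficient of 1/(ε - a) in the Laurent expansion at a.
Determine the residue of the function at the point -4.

The residue is 2578/741.

At the order-1 pole -4 set g(ε) = (ε - (-4))*f(ε) = -37*ε/39 - 6/19.
Simple pole: residue = g(a) at a = -4, which is 2578/741.


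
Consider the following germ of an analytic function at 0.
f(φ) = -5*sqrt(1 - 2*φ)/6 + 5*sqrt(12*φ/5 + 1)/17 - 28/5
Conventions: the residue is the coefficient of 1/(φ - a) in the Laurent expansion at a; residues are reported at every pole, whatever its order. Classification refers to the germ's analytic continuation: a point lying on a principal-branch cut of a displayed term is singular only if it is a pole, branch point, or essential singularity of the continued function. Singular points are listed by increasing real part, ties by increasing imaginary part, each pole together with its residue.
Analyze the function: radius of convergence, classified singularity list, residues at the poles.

Radius of convergence at 0: 5/12.
At -5/12: an algebraic (square-root) branch point.
At 1/2: an algebraic (square-root) branch point.

Branch term (-5/6)*sqrt(1 - φ/(1/2)): its argument vanishes at φ = 1/2, a square-root branch point, modulus 1/2.
Branch term (5/17)*sqrt(1 - φ/(-5/12)): its argument vanishes at φ = -5/12, a square-root branch point, modulus 5/12.
The radius of convergence is the smallest modulus among the singular points: 5/12.
List the singular points by increasing real part (a conjugate pair: the negative imaginary part first).


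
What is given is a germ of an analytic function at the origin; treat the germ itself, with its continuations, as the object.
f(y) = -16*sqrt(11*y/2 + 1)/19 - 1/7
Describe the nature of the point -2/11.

The point is an algebraic (square-root) branch point.

The term (-16/19)*sqrt(1 - y/(-2/11)) has argument 1 - -2/11/(-2/11) = 0 at -2/11: a square-root (algebraic, two-sheeted) branch point; the remaining terms are analytic or single-valued there.


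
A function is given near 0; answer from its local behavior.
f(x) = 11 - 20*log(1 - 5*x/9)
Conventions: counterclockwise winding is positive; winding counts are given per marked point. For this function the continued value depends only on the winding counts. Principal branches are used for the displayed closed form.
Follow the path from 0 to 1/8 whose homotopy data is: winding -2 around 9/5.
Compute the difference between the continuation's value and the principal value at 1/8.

The rational part is single-valued and drops out of the difference; each branch term changes only by its own monodromy.
(-20)*log(1 - x/(9/5)): each positive loop around 9/5 adds 2*pi*i to the log, so winding -2 contributes (-20)*(-2)*2*pi*i = (80)*pi*i.
Summing the contributions at x = 1/8 gives (80)*pi*i.

Continued minus principal equals (80)*pi*i.


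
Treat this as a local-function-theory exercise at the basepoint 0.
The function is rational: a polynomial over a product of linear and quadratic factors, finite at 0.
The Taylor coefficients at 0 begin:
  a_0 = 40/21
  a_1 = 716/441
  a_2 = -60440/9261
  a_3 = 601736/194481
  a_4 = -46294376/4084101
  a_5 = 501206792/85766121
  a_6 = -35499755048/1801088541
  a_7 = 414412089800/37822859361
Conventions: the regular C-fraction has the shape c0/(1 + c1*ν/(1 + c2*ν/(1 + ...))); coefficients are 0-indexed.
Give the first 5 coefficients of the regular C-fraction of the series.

The regular C-fraction coefficients are [40/21, -179/210, 8721/1790, -89540/30609, -179/171].


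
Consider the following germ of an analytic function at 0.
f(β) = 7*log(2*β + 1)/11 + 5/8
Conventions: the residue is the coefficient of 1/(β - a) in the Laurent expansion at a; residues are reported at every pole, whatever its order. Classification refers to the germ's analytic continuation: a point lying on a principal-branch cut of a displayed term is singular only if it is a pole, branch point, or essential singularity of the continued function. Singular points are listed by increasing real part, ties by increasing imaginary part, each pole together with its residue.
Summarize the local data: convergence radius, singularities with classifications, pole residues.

Branch term (7/11)*log(1 - β/(-1/2)): its argument vanishes at β = -1/2, a logarithmic branch point, modulus 1/2.
The radius of convergence is the smallest modulus among the singular points: 1/2.

Radius of convergence at 0: 1/2.
At -1/2: a logarithmic branch point.


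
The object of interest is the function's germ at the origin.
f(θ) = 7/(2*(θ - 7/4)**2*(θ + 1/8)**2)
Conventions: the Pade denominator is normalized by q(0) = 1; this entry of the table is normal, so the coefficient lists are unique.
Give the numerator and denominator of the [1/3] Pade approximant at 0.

The Pade approximant has numerator coefficients [512/7, 2048/91]; denominator coefficients [1, 1380/91, 2480/49, -34240/637].

Taylor coefficients needed (expand at 0): a_0 = 512/7, a_1 = -53248/49, a_2 = 4382720/343, a_3 = -323747840/2401, a_4 = 22516203520/16807.
Write the denominator as Q(θ) = 1 + q1*θ + q2*θ^2 + q3*θ^3. Requiring Q*f - P = O(θ^5) with deg P <= 1 kills the coefficients of θ^2..θ^4 in Q*f:
  θ^2: a_2 + q1*a_1 + q2*a_0 = 0, i.e. 4382720/343 + (-53248/49)*q1 + (512/7)*q2 = 0.
  θ^3: a_3 + q1*a_2 + q2*a_1 + q3*a_0 = 0, i.e. -323747840/2401 + (4382720/343)*q1 + (-53248/49)*q2 + (512/7)*q3 = 0.
  θ^4: a_4 + q1*a_3 + q2*a_2 + q3*a_1 = 0, i.e. 22516203520/16807 + (-323747840/2401)*q1 + (4382720/343)*q2 + (-53248/49)*q3 = 0.
Solving this linear system: q1 = 1380/91, q2 = 2480/49, q3 = -34240/637.
The numerator is Q*f truncated at degree 1: P0 = a_0 = 512/7; P1 = a_1 + q1*a_0 = 2048/91.


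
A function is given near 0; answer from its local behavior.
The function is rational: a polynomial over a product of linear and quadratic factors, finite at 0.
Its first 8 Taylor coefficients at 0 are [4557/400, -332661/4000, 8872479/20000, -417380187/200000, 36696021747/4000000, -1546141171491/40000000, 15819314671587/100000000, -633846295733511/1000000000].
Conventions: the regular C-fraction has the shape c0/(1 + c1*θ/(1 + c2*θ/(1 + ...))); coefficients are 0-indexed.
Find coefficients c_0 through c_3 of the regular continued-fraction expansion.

Taylor coefficients (read off): a_0 = 4557/400, a_1 = -332661/4000, a_2 = 8872479/20000, a_3 = -417380187/200000.
c0 = a_0 = 4557/400. Peel one level at a time: if S = 1 + c*θ/S' with S'(0) = 1, then c is the θ-coefficient of S and S' = c*θ/(S - 1).
S_1 = c0/f = 1 + (73/10)*θ + (287/20)*θ^2 + ...; c1 = 73/10.
S_2 = c1*θ/(S_1 - 1) = 1 + (-287/146)*θ + (35819/10658)*θ^2 + ...; c2 = -287/146.
S_3 = c2*θ/(S_2 - 1) = 1 + (5117/2993)*θ + ...; c3 = 5117/2993.

The regular C-fraction coefficients are [4557/400, 73/10, -287/146, 5117/2993].
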